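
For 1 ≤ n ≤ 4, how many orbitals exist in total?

30

Total orbitals = 1² + 2² + 3² + 4² = 30.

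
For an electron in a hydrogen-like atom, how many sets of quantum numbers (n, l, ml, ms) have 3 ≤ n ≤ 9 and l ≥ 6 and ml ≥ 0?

Go shell by shell, enumerating (l, ml) with l ≥ 6 and ml ≥ 0:
n=7 → 7; n=8 → 15; n=9 → 24.
Orbitals: 7 + 15 + 24 = 46. Including both spin states (ms = ±1/2) gives 2 × 46 = 92 states.

92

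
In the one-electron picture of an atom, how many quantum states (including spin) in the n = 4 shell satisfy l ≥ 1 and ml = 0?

Go through l = 0, …, 3 (the values permitted for n = 4).
Contributions: l=1 → 1; l=2 → 1; l=3 → 1.
Orbitals: 1 + 1 + 1 = 3. Each orbital carries two spin states, so 3 × 2 = 6 states.

6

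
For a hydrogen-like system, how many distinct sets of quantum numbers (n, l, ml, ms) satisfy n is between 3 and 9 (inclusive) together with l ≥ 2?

Go shell by shell, enumerating (l, ml) with l ≥ 2:
n=3 → 5; n=4 → 12; n=5 → 21; n=6 → 32; n=7 → 45; n=8 → 60; n=9 → 77.
Orbitals: 5 + 12 + 21 + 32 + 45 + 60 + 77 = 252. Including both spin states (ms = ±1/2) gives 2 × 252 = 504 states.

504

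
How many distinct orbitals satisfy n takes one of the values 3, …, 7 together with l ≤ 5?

122

For each n in the range, tally the orbitals obeying l ≤ 5:
n=3 → 9; n=4 → 16; n=5 → 25; n=6 → 36; n=7 → 36.
Total orbitals: 9 + 16 + 25 + 36 + 36 = 122.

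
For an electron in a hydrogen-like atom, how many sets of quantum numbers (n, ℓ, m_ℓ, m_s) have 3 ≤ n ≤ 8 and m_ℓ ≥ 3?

70

Work shell by shell — for each n, count the (ℓ, m_ℓ) pairs that satisfy m_ℓ ≥ 3:
n=4 → 1; n=5 → 3; n=6 → 6; n=7 → 10; n=8 → 15.
Orbitals: 1 + 3 + 6 + 10 + 15 = 35. Including both spin states (m_s = ±1/2) gives 2 × 35 = 70 states.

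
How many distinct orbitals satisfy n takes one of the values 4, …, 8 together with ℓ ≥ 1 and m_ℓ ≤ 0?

Treat each shell separately and count matching orbitals:
n=4 → 9; n=5 → 14; n=6 → 20; n=7 → 27; n=8 → 35.
Total orbitals: 9 + 14 + 20 + 27 + 35 = 105.

105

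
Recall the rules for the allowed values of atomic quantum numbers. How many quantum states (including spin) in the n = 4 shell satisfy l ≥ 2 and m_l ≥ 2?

Go through l = 0, …, 3 (the values permitted for n = 4).
Orbitals with l ≥ 2 and m_l ≥ 2, by l: l=2 → 1; l=3 → 2.
Orbitals: 1 + 2 = 3. Each orbital carries two spin states, so 3 × 2 = 6 states.

6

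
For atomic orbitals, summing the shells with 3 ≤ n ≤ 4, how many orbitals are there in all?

Shell n has n² orbitals: 3²=9 + 4²=16 = 25 orbitals.

25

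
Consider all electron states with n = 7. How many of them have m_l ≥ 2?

30

With n = 7 the allowed l are 0, 1, …, 6.
Per l-value: l=2 → 1; l=3 → 2; l=4 → 3; l=5 → 4; l=6 → 5.
Orbitals: 1 + 2 + 3 + 4 + 5 = 15. Each orbital carries two spin states, so 15 × 2 = 30 states.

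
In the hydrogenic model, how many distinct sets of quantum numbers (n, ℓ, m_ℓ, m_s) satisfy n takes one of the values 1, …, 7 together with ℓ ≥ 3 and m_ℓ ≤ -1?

80

Work shell by shell — for each n, count the (ℓ, m_ℓ) pairs that satisfy ℓ ≥ 3 and m_ℓ ≤ -1:
n=4 → 3; n=5 → 7; n=6 → 12; n=7 → 18.
Orbitals: 3 + 7 + 12 + 18 = 40. Including both spin states (m_s = ±1/2) gives 2 × 40 = 80 states.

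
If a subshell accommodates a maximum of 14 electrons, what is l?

2(2l+1) = 14 ⇒ 2l+1 = 7 ⇒ l = 3.

l = 3 (f)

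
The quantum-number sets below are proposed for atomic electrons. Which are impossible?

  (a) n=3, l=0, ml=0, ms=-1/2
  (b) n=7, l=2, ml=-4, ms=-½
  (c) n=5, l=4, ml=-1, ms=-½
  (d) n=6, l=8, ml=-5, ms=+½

(b) and (d)

(b) has |ml| = 4 > l = 2, violating −l ≤ ml ≤ l.
(d) has l = 8 ≥ n = 6, violating 0 ≤ l ≤ n−1.
The remaining sets (a), (c) satisfy all four rules.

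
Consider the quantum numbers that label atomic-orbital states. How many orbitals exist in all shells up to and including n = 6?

Total orbitals = 1² + 2² + 3² + 4² + 5² + 6² = 91.

91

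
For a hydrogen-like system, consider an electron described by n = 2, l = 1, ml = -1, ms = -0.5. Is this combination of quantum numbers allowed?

n = 2 is a positive integer. l = 1 satisfies 0 ≤ l ≤ n−1 = 1. ml = -1 lies in the range −l … +l (here −1 … 1). ms = -1/2 is one of ±1/2.
All four constraints are satisfied.

Valid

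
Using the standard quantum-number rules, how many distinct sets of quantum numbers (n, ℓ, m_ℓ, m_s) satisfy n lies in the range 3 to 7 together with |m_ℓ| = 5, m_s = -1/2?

6

Treat each shell separately and count matching orbitals:
n=6 → 2; n=7 → 4.
Orbitals: 2 + 4 = 6. With m_s fixed to -1/2 there is one state per orbital, so 6 states.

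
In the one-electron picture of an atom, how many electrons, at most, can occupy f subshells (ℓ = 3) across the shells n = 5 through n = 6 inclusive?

An f subshell (ℓ = 3) exists for every n ≥ 4, so shells n = 5, 6 each contribute one — 2 subshells.
Since each f subshell holds 2(2·3+1) = 14 electrons, the total is 2 × 14 = 28.

28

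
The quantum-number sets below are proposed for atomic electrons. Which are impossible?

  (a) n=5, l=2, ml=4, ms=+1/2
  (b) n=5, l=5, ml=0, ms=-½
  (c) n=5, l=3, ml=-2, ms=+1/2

(a) has |ml| = 4 > l = 2, violating −l ≤ ml ≤ l.
(b) has l = 5 ≥ n = 5, violating 0 ≤ l ≤ n−1.
The remaining set (c) satisfies all four rules.

(a) and (b)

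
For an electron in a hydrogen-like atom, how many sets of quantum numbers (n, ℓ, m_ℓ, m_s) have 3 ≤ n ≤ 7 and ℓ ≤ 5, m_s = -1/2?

Count contributing orbitals for each principal shell:
n=3 → 9; n=4 → 16; n=5 → 25; n=6 → 36; n=7 → 36.
Orbitals: 9 + 16 + 25 + 36 + 36 = 122. With m_s fixed to -1/2 there is one state per orbital, so 122 states.

122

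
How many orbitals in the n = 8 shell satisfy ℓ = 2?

5

For n = 8, ℓ ranges over 0 … 7.
Contributions: ℓ=2 → 5.
Total orbitals: 5.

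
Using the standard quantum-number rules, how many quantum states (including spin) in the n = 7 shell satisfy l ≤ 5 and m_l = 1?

For n = 7, l ranges over 0 … 6.
Per l-value: l=1 → 1; l=2 → 1; l=3 → 1; l=4 → 1; l=5 → 1.
Orbitals: 1 + 1 + 1 + 1 + 1 = 5. Each orbital carries two spin states, so 5 × 2 = 10 states.

10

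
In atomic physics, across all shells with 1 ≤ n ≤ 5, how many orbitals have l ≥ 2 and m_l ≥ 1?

Count contributing orbitals for each principal shell:
n=3 → 2; n=4 → 5; n=5 → 9.
Total orbitals: 2 + 5 + 9 = 16.

16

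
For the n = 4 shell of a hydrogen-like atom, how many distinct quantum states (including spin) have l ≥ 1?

For n = 4, l ranges over 0 … 3.
Orbitals with l ≥ 1, by l: l=1 → 3; l=2 → 5; l=3 → 7.
Orbitals: 3 + 5 + 7 = 15. Each orbital carries two spin states, so 15 × 2 = 30 states.

30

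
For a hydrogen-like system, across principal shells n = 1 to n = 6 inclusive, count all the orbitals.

91

Shell n has n² orbitals: 1²=1 + 2²=4 + 3²=9 + 4²=16 + 5²=25 + 6²=36 = 91 orbitals.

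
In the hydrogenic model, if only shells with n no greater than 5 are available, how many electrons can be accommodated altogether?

110

Total orbitals = 1² + 2² + 3² + 4² + 5² = 55. Doubling for spin gives 110 electrons.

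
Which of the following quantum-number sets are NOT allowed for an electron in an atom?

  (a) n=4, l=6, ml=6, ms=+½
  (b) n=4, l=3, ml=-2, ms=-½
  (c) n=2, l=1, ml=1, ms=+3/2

(a) has l = 6 ≥ n = 4, violating 0 ≤ l ≤ n−1.
(c) has ms = +3/2, but an electron's spin must be ±1/2.
The remaining set (b) satisfies all four rules.

(a) and (c)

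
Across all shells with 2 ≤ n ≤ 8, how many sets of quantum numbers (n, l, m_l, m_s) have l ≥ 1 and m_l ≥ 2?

112

Work shell by shell — for each n, count the (l, m_l) pairs that satisfy l ≥ 1 and m_l ≥ 2:
n=3 → 1; n=4 → 3; n=5 → 6; n=6 → 10; n=7 → 15; n=8 → 21.
Orbitals: 1 + 3 + 6 + 10 + 15 + 21 = 56. Including both spin states (m_s = ±1/2) gives 2 × 56 = 112 states.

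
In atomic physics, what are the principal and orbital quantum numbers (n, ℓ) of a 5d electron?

n = 5, ℓ = 2

The leading integer gives n = 5; the letter 'd' means ℓ = 2.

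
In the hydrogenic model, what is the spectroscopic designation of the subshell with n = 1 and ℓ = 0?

1s

ℓ = 0 corresponds to the letter 's', so the subshell is 1s.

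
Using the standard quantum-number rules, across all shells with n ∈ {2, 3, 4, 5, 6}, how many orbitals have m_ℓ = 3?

6

Work shell by shell — for each n, count the (ℓ, m_ℓ) pairs that satisfy m_ℓ = 3:
n=4 → 1; n=5 → 2; n=6 → 3.
Total orbitals: 1 + 2 + 3 = 6.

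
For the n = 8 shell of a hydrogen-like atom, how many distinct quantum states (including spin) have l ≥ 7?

30

For n = 8, l ranges over 0 … 7.
Per l-value: l=7 → 15.
Orbitals: 15. Each orbital carries two spin states, so 15 × 2 = 30 states.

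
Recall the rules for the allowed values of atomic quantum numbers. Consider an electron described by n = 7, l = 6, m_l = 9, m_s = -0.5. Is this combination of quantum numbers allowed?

The magnetic quantum number must satisfy −l ≤ m_l ≤ l. With l = 6, m_l can only be -6, -5, -4, -3, -2, -1, 0, 1, 2, 3, 4, 5, 6, so m_l = 9 is forbidden.

Not allowed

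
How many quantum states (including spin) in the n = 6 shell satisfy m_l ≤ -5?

The (l, m_l) pairs meeting m_l ≤ -5 give: l=5 → 1.
Orbitals: 1. Each orbital carries two spin states, so 1 × 2 = 2 states.

2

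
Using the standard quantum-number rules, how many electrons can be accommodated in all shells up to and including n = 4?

60

Total orbitals = 1² + 2² + 3² + 4² = 30. Doubling for spin gives 60 electrons.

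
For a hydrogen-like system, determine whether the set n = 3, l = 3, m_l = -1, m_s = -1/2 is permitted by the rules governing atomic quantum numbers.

No

The orbital quantum number must satisfy 0 ≤ l ≤ n−1. With n = 3 the allowed l values are 0, 1, 2, so l = 3 is out of range.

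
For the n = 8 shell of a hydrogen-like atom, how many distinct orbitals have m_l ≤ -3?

15

The n = 8 shell has l = 0 through 7; check each.
Per l-value: l=3 → 1; l=4 → 2; l=5 → 3; l=6 → 4; l=7 → 5.
Total orbitals: 1 + 2 + 3 + 4 + 5 = 15.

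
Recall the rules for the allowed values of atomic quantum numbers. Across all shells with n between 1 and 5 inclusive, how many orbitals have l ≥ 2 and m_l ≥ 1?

16

Work shell by shell — for each n, count the (l, m_l) pairs that satisfy l ≥ 2 and m_l ≥ 1:
n=3 → 2; n=4 → 5; n=5 → 9.
Total orbitals: 2 + 5 + 9 = 16.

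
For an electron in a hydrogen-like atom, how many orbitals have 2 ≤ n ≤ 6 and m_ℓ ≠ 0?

70

Go shell by shell, enumerating (ℓ, m_ℓ) with m_ℓ ≠ 0:
n=2 → 2; n=3 → 6; n=4 → 12; n=5 → 20; n=6 → 30.
Total orbitals: 2 + 6 + 12 + 20 + 30 = 70.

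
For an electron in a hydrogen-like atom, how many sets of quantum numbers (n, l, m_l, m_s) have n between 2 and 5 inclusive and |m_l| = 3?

Treat each shell separately and count matching orbitals:
n=4 → 2; n=5 → 4.
Orbitals: 2 + 4 = 6. Including both spin states (m_s = ±1/2) gives 2 × 6 = 12 states.

12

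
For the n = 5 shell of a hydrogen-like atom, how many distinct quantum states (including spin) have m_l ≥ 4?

2

For n = 5, l ranges over 0 … 4.
Orbitals with m_l ≥ 4, by l: l=4 → 1.
Orbitals: 1. Each orbital carries two spin states, so 1 × 2 = 2 states.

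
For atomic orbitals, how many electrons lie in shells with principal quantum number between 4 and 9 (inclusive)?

542

Shell n has n² orbitals: 4²=16 + 5²=25 + 6²=36 + 7²=49 + 8²=64 + 9²=81 = 271 orbitals.
Two spin states per orbital: 2 × 271 = 542 electrons.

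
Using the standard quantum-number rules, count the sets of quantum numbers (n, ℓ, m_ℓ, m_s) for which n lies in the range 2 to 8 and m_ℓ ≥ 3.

Work shell by shell — for each n, count the (ℓ, m_ℓ) pairs that satisfy m_ℓ ≥ 3:
n=4 → 1; n=5 → 3; n=6 → 6; n=7 → 10; n=8 → 15.
Orbitals: 1 + 3 + 6 + 10 + 15 = 35. Including both spin states (m_s = ±1/2) gives 2 × 35 = 70 states.

70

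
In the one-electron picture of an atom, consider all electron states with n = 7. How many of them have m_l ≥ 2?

30

The (l, m_l) pairs meeting m_l ≥ 2 give: l=2 → 1; l=3 → 2; l=4 → 3; l=5 → 4; l=6 → 5.
Orbitals: 1 + 2 + 3 + 4 + 5 = 15. Each orbital carries two spin states, so 15 × 2 = 30 states.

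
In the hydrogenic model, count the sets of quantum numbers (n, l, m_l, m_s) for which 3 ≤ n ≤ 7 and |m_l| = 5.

For each n in the range, tally the orbitals obeying |m_l| = 5:
n=6 → 2; n=7 → 4.
Orbitals: 2 + 4 = 6. Including both spin states (m_s = ±1/2) gives 2 × 6 = 12 states.

12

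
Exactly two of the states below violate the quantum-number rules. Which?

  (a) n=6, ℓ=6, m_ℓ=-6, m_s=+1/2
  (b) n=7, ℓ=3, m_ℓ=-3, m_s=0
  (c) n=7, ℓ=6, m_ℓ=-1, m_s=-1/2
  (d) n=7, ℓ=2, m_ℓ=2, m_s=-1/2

(a) has ℓ = 6 ≥ n = 6, violating 0 ≤ ℓ ≤ n−1.
(b) has m_s = 0, but an electron's spin must be ±1/2.
The remaining sets (c), (d) satisfy all four rules.

(a) and (b)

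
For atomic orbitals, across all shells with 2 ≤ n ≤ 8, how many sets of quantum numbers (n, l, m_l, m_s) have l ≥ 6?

82

Treat each shell separately and count matching orbitals:
n=7 → 13; n=8 → 28.
Orbitals: 13 + 28 = 41. Including both spin states (m_s = ±1/2) gives 2 × 41 = 82 states.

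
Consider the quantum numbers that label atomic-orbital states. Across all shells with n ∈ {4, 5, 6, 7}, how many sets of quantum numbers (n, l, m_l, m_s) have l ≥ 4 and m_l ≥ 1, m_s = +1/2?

For each n in the range, tally the orbitals obeying l ≥ 4 and m_l ≥ 1:
n=5 → 4; n=6 → 9; n=7 → 15.
Orbitals: 4 + 9 + 15 = 28. With m_s fixed to +1/2 there is one state per orbital, so 28 states.

28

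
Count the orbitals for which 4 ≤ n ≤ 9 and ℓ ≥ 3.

217

Per-shell orbital counts meeting the constraint:
n=4 → 7; n=5 → 16; n=6 → 27; n=7 → 40; n=8 → 55; n=9 → 72.
Total orbitals: 7 + 16 + 27 + 40 + 55 + 72 = 217.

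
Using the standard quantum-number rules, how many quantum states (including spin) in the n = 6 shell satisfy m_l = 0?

The n = 6 shell has l = 0 through 5; check each.
Orbitals with m_l = 0, by l: l=0 → 1; l=1 → 1; l=2 → 1; l=3 → 1; l=4 → 1; l=5 → 1.
Orbitals: 1 + 1 + 1 + 1 + 1 + 1 = 6. Each orbital carries two spin states, so 6 × 2 = 12 states.

12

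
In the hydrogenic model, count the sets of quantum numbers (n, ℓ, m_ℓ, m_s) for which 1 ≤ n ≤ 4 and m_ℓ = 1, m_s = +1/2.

Count contributing orbitals for each principal shell:
n=2 → 1; n=3 → 2; n=4 → 3.
Orbitals: 1 + 2 + 3 = 6. With m_s fixed to +1/2 there is one state per orbital, so 6 states.

6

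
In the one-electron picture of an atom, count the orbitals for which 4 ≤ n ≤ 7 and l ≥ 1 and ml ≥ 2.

Go shell by shell, enumerating (l, ml) with l ≥ 1 and ml ≥ 2:
n=4 → 3; n=5 → 6; n=6 → 10; n=7 → 15.
Total orbitals: 3 + 6 + 10 + 15 = 34.

34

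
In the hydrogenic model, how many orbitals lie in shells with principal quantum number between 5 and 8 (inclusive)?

174

Shell n has n² orbitals: 5²=25 + 6²=36 + 7²=49 + 8²=64 = 174 orbitals.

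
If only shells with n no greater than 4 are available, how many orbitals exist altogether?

30

Total orbitals = 1² + 2² + 3² + 4² = 30.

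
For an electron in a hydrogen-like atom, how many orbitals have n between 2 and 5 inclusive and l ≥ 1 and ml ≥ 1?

20

Go shell by shell, enumerating (l, ml) with l ≥ 1 and ml ≥ 1:
n=2 → 1; n=3 → 3; n=4 → 6; n=5 → 10.
Total orbitals: 1 + 3 + 6 + 10 = 20.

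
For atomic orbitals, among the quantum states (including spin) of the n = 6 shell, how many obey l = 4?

With n = 6 the allowed l are 0, 1, …, 5.
Per l-value: l=4 → 9.
Orbitals: 9. Each orbital carries two spin states, so 9 × 2 = 18 states.

18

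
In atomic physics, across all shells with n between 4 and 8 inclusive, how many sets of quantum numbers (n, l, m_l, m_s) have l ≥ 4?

220

Per-shell orbital counts meeting the constraint:
n=5 → 9; n=6 → 20; n=7 → 33; n=8 → 48.
Orbitals: 9 + 20 + 33 + 48 = 110. Including both spin states (m_s = ±1/2) gives 2 × 110 = 220 states.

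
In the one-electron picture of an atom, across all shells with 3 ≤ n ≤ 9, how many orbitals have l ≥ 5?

For each n in the range, tally the orbitals obeying l ≥ 5:
n=6 → 11; n=7 → 24; n=8 → 39; n=9 → 56.
Total orbitals: 11 + 24 + 39 + 56 = 130.

130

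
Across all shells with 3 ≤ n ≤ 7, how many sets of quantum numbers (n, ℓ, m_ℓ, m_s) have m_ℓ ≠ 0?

220

Per-shell orbital counts meeting the constraint:
n=3 → 6; n=4 → 12; n=5 → 20; n=6 → 30; n=7 → 42.
Orbitals: 6 + 12 + 20 + 30 + 42 = 110. Including both spin states (m_s = ±1/2) gives 2 × 110 = 220 states.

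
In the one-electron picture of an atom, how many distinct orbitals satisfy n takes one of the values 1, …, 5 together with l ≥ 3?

Treat each shell separately and count matching orbitals:
n=4 → 7; n=5 → 16.
Total orbitals: 7 + 16 = 23.

23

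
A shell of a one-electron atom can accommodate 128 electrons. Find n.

2n² = 128 ⇒ n² = 64 ⇒ n = 8.

n = 8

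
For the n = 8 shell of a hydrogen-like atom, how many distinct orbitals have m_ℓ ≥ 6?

For n = 8, ℓ ranges over 0 … 7.
Orbitals with m_ℓ ≥ 6, by ℓ: ℓ=6 → 1; ℓ=7 → 2.
Total orbitals: 1 + 2 = 3.

3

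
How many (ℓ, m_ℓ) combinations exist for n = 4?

16

The n = 4 shell contains n² = 4² = 16 orbitals.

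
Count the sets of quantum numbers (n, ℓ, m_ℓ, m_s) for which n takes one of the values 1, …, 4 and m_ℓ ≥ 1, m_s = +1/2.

For each n in the range, tally the orbitals obeying m_ℓ ≥ 1:
n=2 → 1; n=3 → 3; n=4 → 6.
Orbitals: 1 + 3 + 6 = 10. With m_s fixed to +1/2 there is one state per orbital, so 10 states.

10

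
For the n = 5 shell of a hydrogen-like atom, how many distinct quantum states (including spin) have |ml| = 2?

12

The n = 5 shell has l = 0 through 4; check each.
The (l, ml) pairs meeting |ml| = 2 give: l=2 → 2; l=3 → 2; l=4 → 2.
Orbitals: 2 + 2 + 2 = 6. Each orbital carries two spin states, so 6 × 2 = 12 states.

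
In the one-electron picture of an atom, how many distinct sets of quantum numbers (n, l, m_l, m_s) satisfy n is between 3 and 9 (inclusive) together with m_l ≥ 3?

112

Work shell by shell — for each n, count the (l, m_l) pairs that satisfy m_l ≥ 3:
n=4 → 1; n=5 → 3; n=6 → 6; n=7 → 10; n=8 → 15; n=9 → 21.
Orbitals: 1 + 3 + 6 + 10 + 15 + 21 = 56. Including both spin states (m_s = ±1/2) gives 2 × 56 = 112 states.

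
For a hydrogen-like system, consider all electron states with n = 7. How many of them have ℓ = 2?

The n = 7 shell has ℓ = 0 through 6; check each.
Contributions: ℓ=2 → 5.
Orbitals: 5. Each orbital carries two spin states, so 5 × 2 = 10 states.

10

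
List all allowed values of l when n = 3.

0, 1, 2

l is an integer with 0 ≤ l ≤ n−1, so for n = 3: l = 0, 1, 2.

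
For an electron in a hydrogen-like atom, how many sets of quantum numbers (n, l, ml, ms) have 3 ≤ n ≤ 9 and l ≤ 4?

300

For each n in the range, tally the orbitals obeying l ≤ 4:
n=3 → 9; n=4 → 16; n=5 → 25; n=6 → 25; n=7 → 25; n=8 → 25; n=9 → 25.
Orbitals: 9 + 16 + 25 + 25 + 25 + 25 + 25 = 150. Including both spin states (ms = ±1/2) gives 2 × 150 = 300 states.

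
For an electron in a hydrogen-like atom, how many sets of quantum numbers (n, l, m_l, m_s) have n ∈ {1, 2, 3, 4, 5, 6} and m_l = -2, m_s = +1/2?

Treat each shell separately and count matching orbitals:
n=3 → 1; n=4 → 2; n=5 → 3; n=6 → 4.
Orbitals: 1 + 2 + 3 + 4 = 10. With m_s fixed to +1/2 there is one state per orbital, so 10 states.

10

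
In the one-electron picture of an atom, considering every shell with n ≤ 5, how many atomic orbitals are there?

55

Total orbitals = 1² + 2² + 3² + 4² + 5² = 55.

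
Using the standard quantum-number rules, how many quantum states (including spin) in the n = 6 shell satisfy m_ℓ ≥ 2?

20

For n = 6, ℓ ranges over 0 … 5.
Orbitals with m_ℓ ≥ 2, by ℓ: ℓ=2 → 1; ℓ=3 → 2; ℓ=4 → 3; ℓ=5 → 4.
Orbitals: 1 + 2 + 3 + 4 = 10. Each orbital carries two spin states, so 10 × 2 = 20 states.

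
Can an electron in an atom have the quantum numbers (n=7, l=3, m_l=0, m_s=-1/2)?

Valid

n = 7 is a positive integer. l = 3 satisfies 0 ≤ l ≤ n−1 = 6. m_l = 0 lies in the range −l … +l (here −3 … 3). m_s = -1/2 is one of ±1/2.
All four constraints are satisfied.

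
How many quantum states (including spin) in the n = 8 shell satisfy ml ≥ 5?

Orbitals with ml ≥ 5, by l: l=5 → 1; l=6 → 2; l=7 → 3.
Orbitals: 1 + 2 + 3 = 6. Each orbital carries two spin states, so 6 × 2 = 12 states.

12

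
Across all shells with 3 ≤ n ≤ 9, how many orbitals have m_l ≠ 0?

Work shell by shell — for each n, count the (l, m_l) pairs that satisfy m_l ≠ 0:
n=3 → 6; n=4 → 12; n=5 → 20; n=6 → 30; n=7 → 42; n=8 → 56; n=9 → 72.
Total orbitals: 6 + 12 + 20 + 30 + 42 + 56 + 72 = 238.

238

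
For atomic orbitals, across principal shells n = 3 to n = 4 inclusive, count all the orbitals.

25

Shell n has n² orbitals: 3²=9 + 4²=16 = 25 orbitals.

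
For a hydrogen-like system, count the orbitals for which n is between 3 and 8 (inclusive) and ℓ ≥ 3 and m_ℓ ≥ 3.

35

Per-shell orbital counts meeting the constraint:
n=4 → 1; n=5 → 3; n=6 → 6; n=7 → 10; n=8 → 15.
Total orbitals: 1 + 3 + 6 + 10 + 15 = 35.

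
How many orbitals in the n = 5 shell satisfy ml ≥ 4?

Go through l = 0, …, 4 (the values permitted for n = 5).
Contributions: l=4 → 1.
Total orbitals: 1.

1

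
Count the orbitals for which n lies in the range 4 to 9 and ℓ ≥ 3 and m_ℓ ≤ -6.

For each n in the range, tally the orbitals obeying ℓ ≥ 3 and m_ℓ ≤ -6:
n=7 → 1; n=8 → 3; n=9 → 6.
Total orbitals: 1 + 3 + 6 = 10.

10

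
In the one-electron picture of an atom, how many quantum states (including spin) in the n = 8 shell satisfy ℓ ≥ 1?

126

Go through ℓ = 0, …, 7 (the values permitted for n = 8).
Orbitals with ℓ ≥ 1, by ℓ: ℓ=1 → 3; ℓ=2 → 5; ℓ=3 → 7; ℓ=4 → 9; ℓ=5 → 11; ℓ=6 → 13; ℓ=7 → 15.
Orbitals: 3 + 5 + 7 + 9 + 11 + 13 + 15 = 63. Each orbital carries two spin states, so 63 × 2 = 126 states.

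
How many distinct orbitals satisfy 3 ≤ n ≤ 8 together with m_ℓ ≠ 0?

Treat each shell separately and count matching orbitals:
n=3 → 6; n=4 → 12; n=5 → 20; n=6 → 30; n=7 → 42; n=8 → 56.
Total orbitals: 6 + 12 + 20 + 30 + 42 + 56 = 166.

166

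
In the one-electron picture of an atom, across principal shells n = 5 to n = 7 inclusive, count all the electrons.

Shell n has n² orbitals: 5²=25 + 6²=36 + 7²=49 = 110 orbitals.
Two spin states per orbital: 2 × 110 = 220 electrons.

220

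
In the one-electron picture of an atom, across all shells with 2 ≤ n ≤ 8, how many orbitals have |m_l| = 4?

20

Treat each shell separately and count matching orbitals:
n=5 → 2; n=6 → 4; n=7 → 6; n=8 → 8.
Total orbitals: 2 + 4 + 6 + 8 = 20.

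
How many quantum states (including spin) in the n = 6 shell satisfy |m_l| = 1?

Per l-value: l=1 → 2; l=2 → 2; l=3 → 2; l=4 → 2; l=5 → 2.
Orbitals: 2 + 2 + 2 + 2 + 2 = 10. Each orbital carries two spin states, so 10 × 2 = 20 states.

20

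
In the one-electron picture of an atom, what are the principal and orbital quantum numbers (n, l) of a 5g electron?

The leading integer gives n = 5; the letter 'g' means l = 4.

n = 5, l = 4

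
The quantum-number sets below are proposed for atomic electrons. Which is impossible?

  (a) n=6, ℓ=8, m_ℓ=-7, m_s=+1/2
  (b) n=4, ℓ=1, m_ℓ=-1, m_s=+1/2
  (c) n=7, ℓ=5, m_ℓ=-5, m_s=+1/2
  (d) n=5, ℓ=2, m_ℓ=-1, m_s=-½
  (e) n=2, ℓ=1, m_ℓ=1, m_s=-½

(a)

(a) has ℓ = 8 ≥ n = 6, violating 0 ≤ ℓ ≤ n−1.
The remaining sets (b), (c), (d), (e) satisfy all four rules.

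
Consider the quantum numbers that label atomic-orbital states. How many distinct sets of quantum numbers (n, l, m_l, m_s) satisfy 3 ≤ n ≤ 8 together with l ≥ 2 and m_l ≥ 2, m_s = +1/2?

56

Go shell by shell, enumerating (l, m_l) with l ≥ 2 and m_l ≥ 2:
n=3 → 1; n=4 → 3; n=5 → 6; n=6 → 10; n=7 → 15; n=8 → 21.
Orbitals: 1 + 3 + 6 + 10 + 15 + 21 = 56. With m_s fixed to +1/2 there is one state per orbital, so 56 states.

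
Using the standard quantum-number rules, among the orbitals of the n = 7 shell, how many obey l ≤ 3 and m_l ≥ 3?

For n = 7, l ranges over 0 … 6.
Contributions: l=3 → 1.
Total orbitals: 1.

1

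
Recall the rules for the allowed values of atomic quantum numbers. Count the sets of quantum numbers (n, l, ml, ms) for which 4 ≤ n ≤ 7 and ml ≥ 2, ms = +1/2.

34

Treat each shell separately and count matching orbitals:
n=4 → 3; n=5 → 6; n=6 → 10; n=7 → 15.
Orbitals: 3 + 6 + 10 + 15 = 34. With ms fixed to +1/2 there is one state per orbital, so 34 states.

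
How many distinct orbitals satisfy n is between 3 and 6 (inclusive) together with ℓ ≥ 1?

82

Work shell by shell — for each n, count the (ℓ, m_ℓ) pairs that satisfy ℓ ≥ 1:
n=3 → 8; n=4 → 15; n=5 → 24; n=6 → 35.
Total orbitals: 8 + 15 + 24 + 35 = 82.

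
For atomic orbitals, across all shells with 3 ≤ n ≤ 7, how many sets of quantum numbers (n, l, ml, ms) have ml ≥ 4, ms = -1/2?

For each n in the range, tally the orbitals obeying ml ≥ 4:
n=5 → 1; n=6 → 3; n=7 → 6.
Orbitals: 1 + 3 + 6 = 10. With ms fixed to -1/2 there is one state per orbital, so 10 states.

10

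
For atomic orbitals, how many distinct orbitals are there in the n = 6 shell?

36

The n = 6 shell contains n² = 6² = 36 orbitals.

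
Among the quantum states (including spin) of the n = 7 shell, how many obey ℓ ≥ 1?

The n = 7 shell has ℓ = 0 through 6; check each.
Contributions: ℓ=1 → 3; ℓ=2 → 5; ℓ=3 → 7; ℓ=4 → 9; ℓ=5 → 11; ℓ=6 → 13.
Orbitals: 3 + 5 + 7 + 9 + 11 + 13 = 48. Each orbital carries two spin states, so 48 × 2 = 96 states.

96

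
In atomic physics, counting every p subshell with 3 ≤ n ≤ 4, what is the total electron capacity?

12

A p subshell (l = 1) exists for every n ≥ 2, so shells n = 3, 4 each contribute one — 2 subshells.
Since each p subshell holds 2(2·1+1) = 6 electrons, the total is 2 × 6 = 12.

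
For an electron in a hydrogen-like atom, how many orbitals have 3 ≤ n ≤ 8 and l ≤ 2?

54

Count contributing orbitals for each principal shell:
n=3 → 9; n=4 → 9; n=5 → 9; n=6 → 9; n=7 → 9; n=8 → 9.
Total orbitals: 9 + 9 + 9 + 9 + 9 + 9 = 54.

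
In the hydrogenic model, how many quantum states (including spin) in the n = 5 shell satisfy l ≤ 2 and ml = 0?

6

The n = 5 shell has l = 0 through 4; check each.
Orbitals with l ≤ 2 and ml = 0, by l: l=0 → 1; l=1 → 1; l=2 → 1.
Orbitals: 1 + 1 + 1 = 3. Each orbital carries two spin states, so 3 × 2 = 6 states.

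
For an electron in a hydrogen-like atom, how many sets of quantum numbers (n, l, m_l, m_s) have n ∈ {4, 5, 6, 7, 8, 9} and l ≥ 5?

Work shell by shell — for each n, count the (l, m_l) pairs that satisfy l ≥ 5:
n=6 → 11; n=7 → 24; n=8 → 39; n=9 → 56.
Orbitals: 11 + 24 + 39 + 56 = 130. Including both spin states (m_s = ±1/2) gives 2 × 130 = 260 states.

260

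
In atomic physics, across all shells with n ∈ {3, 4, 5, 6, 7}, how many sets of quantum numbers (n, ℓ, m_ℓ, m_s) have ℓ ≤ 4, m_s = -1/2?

100

Work shell by shell — for each n, count the (ℓ, m_ℓ) pairs that satisfy ℓ ≤ 4:
n=3 → 9; n=4 → 16; n=5 → 25; n=6 → 25; n=7 → 25.
Orbitals: 9 + 16 + 25 + 25 + 25 = 100. With m_s fixed to -1/2 there is one state per orbital, so 100 states.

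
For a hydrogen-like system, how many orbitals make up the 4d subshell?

A subshell has 2ℓ+1 orbitals; with ℓ = 2, that's 5.

5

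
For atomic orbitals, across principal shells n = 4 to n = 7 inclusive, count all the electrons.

252

Shell n has n² orbitals: 4²=16 + 5²=25 + 6²=36 + 7²=49 = 126 orbitals.
Two spin states per orbital: 2 × 126 = 252 electrons.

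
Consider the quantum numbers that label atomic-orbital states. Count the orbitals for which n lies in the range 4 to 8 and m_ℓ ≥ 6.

Count contributing orbitals for each principal shell:
n=7 → 1; n=8 → 3.
Total orbitals: 1 + 3 = 4.

4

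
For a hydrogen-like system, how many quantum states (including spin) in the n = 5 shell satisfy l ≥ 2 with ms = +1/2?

21

Contributions: l=2 → 5; l=3 → 7; l=4 → 9.
Orbitals: 5 + 7 + 9 = 21. With ms fixed to a single value there is one state per orbital, giving 21 states.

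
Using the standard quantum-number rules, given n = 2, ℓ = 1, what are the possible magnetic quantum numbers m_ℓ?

-1, 0, 1

m_ℓ takes every integer from −ℓ to +ℓ. With ℓ = 1 that gives the 3 values -1, 0, 1.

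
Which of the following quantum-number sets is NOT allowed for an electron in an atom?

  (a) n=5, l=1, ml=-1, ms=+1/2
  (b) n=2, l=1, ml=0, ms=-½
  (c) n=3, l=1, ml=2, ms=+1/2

(c) has |ml| = 2 > l = 1, violating −l ≤ ml ≤ l.
The remaining sets (a), (b) satisfy all four rules.

(c)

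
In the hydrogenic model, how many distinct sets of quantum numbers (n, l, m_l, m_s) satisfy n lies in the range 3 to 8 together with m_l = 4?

20

Count contributing orbitals for each principal shell:
n=5 → 1; n=6 → 2; n=7 → 3; n=8 → 4.
Orbitals: 1 + 2 + 3 + 4 = 10. Including both spin states (m_s = ±1/2) gives 2 × 10 = 20 states.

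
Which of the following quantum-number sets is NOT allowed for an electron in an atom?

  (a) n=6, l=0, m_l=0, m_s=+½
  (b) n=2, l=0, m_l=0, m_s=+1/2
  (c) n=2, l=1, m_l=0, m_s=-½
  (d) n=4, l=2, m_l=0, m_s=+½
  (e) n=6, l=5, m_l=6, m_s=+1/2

(e) has |m_l| = 6 > l = 5, violating −l ≤ m_l ≤ l.
The remaining sets (a), (b), (c), (d) satisfy all four rules.

(e)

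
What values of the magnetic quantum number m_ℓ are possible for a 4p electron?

-1, 0, 1

The 4p subshell has ℓ = 1, and m_ℓ takes every integer from −ℓ to +ℓ. With ℓ = 1 that gives the 3 values -1, 0, 1.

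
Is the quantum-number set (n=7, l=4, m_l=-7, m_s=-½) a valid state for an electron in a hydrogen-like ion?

The magnetic quantum number must satisfy −l ≤ m_l ≤ l. With l = 4, m_l can only be -4, -3, -2, -1, 0, 1, 2, 3, 4, so m_l = -7 is forbidden.

Invalid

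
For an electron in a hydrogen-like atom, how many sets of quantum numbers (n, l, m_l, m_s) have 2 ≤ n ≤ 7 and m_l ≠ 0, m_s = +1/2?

For each n in the range, tally the orbitals obeying m_l ≠ 0:
n=2 → 2; n=3 → 6; n=4 → 12; n=5 → 20; n=6 → 30; n=7 → 42.
Orbitals: 2 + 6 + 12 + 20 + 30 + 42 = 112. With m_s fixed to +1/2 there is one state per orbital, so 112 states.

112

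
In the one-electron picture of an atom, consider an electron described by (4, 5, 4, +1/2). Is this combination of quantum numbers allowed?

The orbital quantum number must satisfy 0 ≤ l ≤ n−1. With n = 4 the allowed l values are 0, 1, 2, 3, so l = 5 is out of range.

Not allowed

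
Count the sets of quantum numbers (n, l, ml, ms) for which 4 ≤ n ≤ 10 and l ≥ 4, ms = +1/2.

Count contributing orbitals for each principal shell:
n=5 → 9; n=6 → 20; n=7 → 33; n=8 → 48; n=9 → 65; n=10 → 84.
Orbitals: 9 + 20 + 33 + 48 + 65 + 84 = 259. With ms fixed to +1/2 there is one state per orbital, so 259 states.

259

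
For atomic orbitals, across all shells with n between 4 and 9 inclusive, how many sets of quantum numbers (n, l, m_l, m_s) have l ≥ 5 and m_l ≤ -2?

Per-shell orbital counts meeting the constraint:
n=6 → 4; n=7 → 9; n=8 → 15; n=9 → 22.
Orbitals: 4 + 9 + 15 + 22 = 50. Including both spin states (m_s = ±1/2) gives 2 × 50 = 100 states.

100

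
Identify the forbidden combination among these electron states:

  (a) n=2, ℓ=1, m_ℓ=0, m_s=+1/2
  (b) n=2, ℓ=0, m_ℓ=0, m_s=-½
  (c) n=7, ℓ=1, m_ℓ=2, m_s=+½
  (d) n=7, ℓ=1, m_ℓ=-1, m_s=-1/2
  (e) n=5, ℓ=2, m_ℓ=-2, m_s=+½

(c) has |m_ℓ| = 2 > ℓ = 1, violating −ℓ ≤ m_ℓ ≤ ℓ.
The remaining sets (a), (b), (d), (e) satisfy all four rules.

(c)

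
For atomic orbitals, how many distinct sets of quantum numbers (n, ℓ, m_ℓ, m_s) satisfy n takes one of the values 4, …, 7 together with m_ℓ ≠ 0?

For each n in the range, tally the orbitals obeying m_ℓ ≠ 0:
n=4 → 12; n=5 → 20; n=6 → 30; n=7 → 42.
Orbitals: 12 + 20 + 30 + 42 = 104. Including both spin states (m_s = ±1/2) gives 2 × 104 = 208 states.

208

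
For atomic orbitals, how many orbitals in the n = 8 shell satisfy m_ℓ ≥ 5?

6

For n = 8, ℓ ranges over 0 … 7.
The (ℓ, m_ℓ) pairs meeting m_ℓ ≥ 5 give: ℓ=5 → 1; ℓ=6 → 2; ℓ=7 → 3.
Total orbitals: 1 + 2 + 3 = 6.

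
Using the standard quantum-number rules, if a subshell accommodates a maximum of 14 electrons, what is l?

l = 3

2(2l+1) = 14 ⇒ 2l+1 = 7 ⇒ l = 3.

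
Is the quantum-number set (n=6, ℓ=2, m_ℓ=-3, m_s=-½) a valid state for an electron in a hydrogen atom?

The magnetic quantum number must satisfy −ℓ ≤ m_ℓ ≤ ℓ. With ℓ = 2, m_ℓ can only be -2, -1, 0, 1, 2, so m_ℓ = -3 is forbidden.

No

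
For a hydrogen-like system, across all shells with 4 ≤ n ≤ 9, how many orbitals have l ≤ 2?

54

Per-shell orbital counts meeting the constraint:
n=4 → 9; n=5 → 9; n=6 → 9; n=7 → 9; n=8 → 9; n=9 → 9.
Total orbitals: 9 + 9 + 9 + 9 + 9 + 9 = 54.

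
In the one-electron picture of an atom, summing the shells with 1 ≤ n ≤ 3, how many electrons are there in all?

28

Shell n has n² orbitals: 1²=1 + 2²=4 + 3²=9 = 14 orbitals.
Two spin states per orbital: 2 × 14 = 28 electrons.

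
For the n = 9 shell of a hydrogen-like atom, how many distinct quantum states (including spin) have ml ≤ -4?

With n = 9 the allowed l are 0, 1, …, 8.
The (l, ml) pairs meeting ml ≤ -4 give: l=4 → 1; l=5 → 2; l=6 → 3; l=7 → 4; l=8 → 5.
Orbitals: 1 + 2 + 3 + 4 + 5 = 15. Each orbital carries two spin states, so 15 × 2 = 30 states.

30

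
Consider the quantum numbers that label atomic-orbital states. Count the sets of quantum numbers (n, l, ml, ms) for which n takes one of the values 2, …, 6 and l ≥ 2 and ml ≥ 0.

80

Work shell by shell — for each n, count the (l, ml) pairs that satisfy l ≥ 2 and ml ≥ 0:
n=3 → 3; n=4 → 7; n=5 → 12; n=6 → 18.
Orbitals: 3 + 7 + 12 + 18 = 40. Including both spin states (ms = ±1/2) gives 2 × 40 = 80 states.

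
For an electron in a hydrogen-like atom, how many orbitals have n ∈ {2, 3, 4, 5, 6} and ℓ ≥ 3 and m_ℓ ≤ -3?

10

Work shell by shell — for each n, count the (ℓ, m_ℓ) pairs that satisfy ℓ ≥ 3 and m_ℓ ≤ -3:
n=4 → 1; n=5 → 3; n=6 → 6.
Total orbitals: 1 + 3 + 6 = 10.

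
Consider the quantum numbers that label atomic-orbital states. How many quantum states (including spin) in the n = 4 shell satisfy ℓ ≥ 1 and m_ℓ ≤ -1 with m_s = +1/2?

6

Orbitals with ℓ ≥ 1 and m_ℓ ≤ -1, by ℓ: ℓ=1 → 1; ℓ=2 → 2; ℓ=3 → 3.
Orbitals: 1 + 2 + 3 = 6. With m_s fixed to a single value there is one state per orbital, giving 6 states.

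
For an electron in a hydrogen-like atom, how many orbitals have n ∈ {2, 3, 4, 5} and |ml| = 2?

12

Work shell by shell — for each n, count the (l, ml) pairs that satisfy |ml| = 2:
n=3 → 2; n=4 → 4; n=5 → 6.
Total orbitals: 2 + 4 + 6 = 12.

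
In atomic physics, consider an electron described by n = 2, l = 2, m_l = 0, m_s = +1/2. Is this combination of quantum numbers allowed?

Invalid

The orbital quantum number must satisfy 0 ≤ l ≤ n−1. With n = 2 the allowed l values are 0, 1, so l = 2 is out of range.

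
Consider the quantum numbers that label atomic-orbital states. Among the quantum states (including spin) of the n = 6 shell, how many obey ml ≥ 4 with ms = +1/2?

For n = 6, l ranges over 0 … 5.
The (l, ml) pairs meeting ml ≥ 4 give: l=4 → 1; l=5 → 2.
Orbitals: 1 + 2 = 3. With ms fixed to a single value there is one state per orbital, giving 3 states.

3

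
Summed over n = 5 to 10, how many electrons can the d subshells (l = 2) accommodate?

60

A d subshell (l = 2) exists for every n ≥ 3, so shells n = 5, 6, 7, 8, 9, 10 each contribute one — 6 subshells.
Since each d subshell holds 2(2·2+1) = 10 electrons, the total is 6 × 10 = 60.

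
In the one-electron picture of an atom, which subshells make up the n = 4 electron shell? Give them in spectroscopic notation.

For n = 4, ℓ runs from 0 to 3. In spectroscopic notation ℓ = 0,1,2,… ↔ s,p,d,f,g,h,i, so the subshells are 4s, 4p, 4d, 4f.

4s, 4p, 4d, 4f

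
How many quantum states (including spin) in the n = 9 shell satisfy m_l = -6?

Per l-value: l=6 → 1; l=7 → 1; l=8 → 1.
Orbitals: 1 + 1 + 1 = 3. Each orbital carries two spin states, so 3 × 2 = 6 states.

6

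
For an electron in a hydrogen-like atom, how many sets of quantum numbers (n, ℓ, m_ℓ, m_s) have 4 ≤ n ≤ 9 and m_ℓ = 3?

42

Count contributing orbitals for each principal shell:
n=4 → 1; n=5 → 2; n=6 → 3; n=7 → 4; n=8 → 5; n=9 → 6.
Orbitals: 1 + 2 + 3 + 4 + 5 + 6 = 21. Including both spin states (m_s = ±1/2) gives 2 × 21 = 42 states.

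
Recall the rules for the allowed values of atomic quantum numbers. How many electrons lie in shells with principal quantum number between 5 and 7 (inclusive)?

Shell n has n² orbitals: 5²=25 + 6²=36 + 7²=49 = 110 orbitals.
Two spin states per orbital: 2 × 110 = 220 electrons.

220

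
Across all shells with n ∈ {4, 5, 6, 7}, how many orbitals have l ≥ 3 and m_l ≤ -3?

20

Go shell by shell, enumerating (l, m_l) with l ≥ 3 and m_l ≤ -3:
n=4 → 1; n=5 → 3; n=6 → 6; n=7 → 10.
Total orbitals: 1 + 3 + 6 + 10 = 20.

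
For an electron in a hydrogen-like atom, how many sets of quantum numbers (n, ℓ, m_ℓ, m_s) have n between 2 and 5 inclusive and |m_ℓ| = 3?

Treat each shell separately and count matching orbitals:
n=4 → 2; n=5 → 4.
Orbitals: 2 + 4 = 6. Including both spin states (m_s = ±1/2) gives 2 × 6 = 12 states.

12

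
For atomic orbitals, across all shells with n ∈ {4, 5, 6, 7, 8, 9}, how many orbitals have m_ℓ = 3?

21

Count contributing orbitals for each principal shell:
n=4 → 1; n=5 → 2; n=6 → 3; n=7 → 4; n=8 → 5; n=9 → 6.
Total orbitals: 1 + 2 + 3 + 4 + 5 + 6 = 21.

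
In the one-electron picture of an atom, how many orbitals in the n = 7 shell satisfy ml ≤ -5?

With n = 7 the allowed l are 0, 1, …, 6.
Orbitals with ml ≤ -5, by l: l=5 → 1; l=6 → 2.
Total orbitals: 1 + 2 = 3.

3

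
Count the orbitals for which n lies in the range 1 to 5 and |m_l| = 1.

20

Go shell by shell, enumerating (l, m_l) with |m_l| = 1:
n=2 → 2; n=3 → 4; n=4 → 6; n=5 → 8.
Total orbitals: 2 + 4 + 6 + 8 = 20.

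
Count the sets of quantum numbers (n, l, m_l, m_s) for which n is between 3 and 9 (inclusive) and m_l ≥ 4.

70

Per-shell orbital counts meeting the constraint:
n=5 → 1; n=6 → 3; n=7 → 6; n=8 → 10; n=9 → 15.
Orbitals: 1 + 3 + 6 + 10 + 15 = 35. Including both spin states (m_s = ±1/2) gives 2 × 35 = 70 states.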